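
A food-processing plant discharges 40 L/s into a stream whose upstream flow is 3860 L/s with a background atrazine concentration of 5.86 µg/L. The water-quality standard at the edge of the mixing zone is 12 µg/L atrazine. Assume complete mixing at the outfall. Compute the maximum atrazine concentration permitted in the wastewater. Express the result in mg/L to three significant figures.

40 L/s = 0.04 m³/s.
3860 L/s = 3.86 m³/s.
5.86 µg/L = 0.00586 mg/L.
12 µg/L = 0.012 mg/L.
Mass balance: 0.012·3.9 = 0.04·Cₑ + 3.86·0.00586.
Cₑ = (0.0468 − 0.02262) / 0.04 = 0.6045 mg/L.

0.605 mg/L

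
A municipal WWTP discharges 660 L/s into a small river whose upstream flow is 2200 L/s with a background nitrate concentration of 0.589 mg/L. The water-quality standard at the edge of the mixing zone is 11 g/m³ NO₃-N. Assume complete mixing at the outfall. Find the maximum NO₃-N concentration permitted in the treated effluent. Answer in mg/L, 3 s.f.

660 L/s = 0.66 m³/s.
2200 L/s = 2.2 m³/s.
Mass balance: 11·2.86 = 0.66·Cₑ + 2.2·0.589.
Cₑ = (31.46 − 1.296) / 0.66 = 45.7 mg/L.

45.7 mg/L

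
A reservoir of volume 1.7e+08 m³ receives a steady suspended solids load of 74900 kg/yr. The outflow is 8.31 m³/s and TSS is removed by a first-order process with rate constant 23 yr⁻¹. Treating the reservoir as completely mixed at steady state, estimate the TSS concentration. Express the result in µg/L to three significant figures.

Outflow Q = 8.31 m³/s × 3.156e+07 s/yr = 2.622e+08 m³/yr.
Steady-state CSTR mass balance: W = Q·C + k·V·C, so C = W/(Q + kV).
Q + kV = 2.622e+08 + 23·1.7e+08 = 4.172e+09 m³/yr.
C = 74900/4.172e+09 = 1.795e-05 kg/m³ = 0.01795 mg/L = 17.95 µg/L.

18.0 µg/L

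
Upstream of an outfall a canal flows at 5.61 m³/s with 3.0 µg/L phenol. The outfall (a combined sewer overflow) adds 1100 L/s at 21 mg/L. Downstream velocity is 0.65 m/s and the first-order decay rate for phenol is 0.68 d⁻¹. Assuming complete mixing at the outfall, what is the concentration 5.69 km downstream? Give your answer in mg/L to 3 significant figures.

1100 L/s = 1.1 m³/s.
3.0 µg/L = 0.003 mg/L.
After complete mixing, C₀ = (1.1·21 + 5.61·0.003) / 6.71 = 3.445 mg/L.
Travel time t = 5690 m / 0.65 m/s = 8754 s = 0.1013 d.
C = 3.445·exp(−0.68·0.1013) = 3.445·0.9334 = 3.216 mg/L.

3.22 mg/L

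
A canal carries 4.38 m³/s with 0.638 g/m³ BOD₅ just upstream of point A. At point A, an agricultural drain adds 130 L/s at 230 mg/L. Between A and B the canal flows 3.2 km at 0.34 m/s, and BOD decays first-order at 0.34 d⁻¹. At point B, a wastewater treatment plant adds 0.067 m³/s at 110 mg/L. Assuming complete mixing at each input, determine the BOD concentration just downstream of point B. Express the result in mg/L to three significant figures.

130 L/s = 0.13 m³/s.
After input A: C = (4.38·0.638 + 0.13·230) / 4.51 = 7.249 mg/L.
Over the 3.2 km reach to input B (t = 9412 s = 0.1089 d), decay gives C = 7.249·exp(−0.34·0.1089) = 6.986 mg/L.
After input B: C = (4.51·6.986 + 0.067·110) / 4.577 = 8.494 mg/L.

8.49 mg/L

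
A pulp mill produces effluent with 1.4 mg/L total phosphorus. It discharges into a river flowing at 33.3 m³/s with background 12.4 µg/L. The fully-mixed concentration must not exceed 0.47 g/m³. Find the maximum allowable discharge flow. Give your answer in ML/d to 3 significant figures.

1420 ML/d

12.4 µg/L = 0.0124 mg/L.
Mass balance at complete mixing: C_std·(Q_w + Q_r) = Q_w·C_e + Q_r·C_b.
Rearranging, Q_w = Q_r·(C_std − C_b)/(C_e − C_std) = 33.3·(0.47 − 0.0124) / (1.4 − 0.47) = 16.39 m³/s.
= 1416 ML/d.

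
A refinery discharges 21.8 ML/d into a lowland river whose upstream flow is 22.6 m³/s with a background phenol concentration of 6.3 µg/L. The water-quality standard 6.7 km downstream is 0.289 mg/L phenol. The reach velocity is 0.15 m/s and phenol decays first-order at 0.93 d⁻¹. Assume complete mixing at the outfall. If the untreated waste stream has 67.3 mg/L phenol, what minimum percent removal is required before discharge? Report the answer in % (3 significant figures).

21.8 ML/d = 0.2523 m³/s.
6.3 µg/L = 0.0063 mg/L.
Travel time to the compliance point: t = 6700/0.15 = 4.467e+04 s = 0.517 d; decay factor exp(−0.93·0.517) = 0.6183.
So the concentration just after mixing may be at most 0.289/0.6183 = 0.4674 mg/L.
Mass balance: 0.4674·22.85 = 0.2523·Cₑ + 22.6·0.0063.
Cₑ = (10.68 − 0.1424) / 0.2523 = 41.77 mg/L.
Required removal = 1 − 41.77/67.3 = 37.94 %.

37.9 %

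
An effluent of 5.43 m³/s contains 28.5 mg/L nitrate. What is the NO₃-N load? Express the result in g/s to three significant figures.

Mass flux = Q·C = 5.43 m³/s × 28.5 g/m³ = 154.8 g/s.

155 g/s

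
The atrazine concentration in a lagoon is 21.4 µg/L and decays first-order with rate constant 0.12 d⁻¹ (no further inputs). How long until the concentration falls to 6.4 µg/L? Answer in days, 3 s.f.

10.1 d

t = ln(C₀/C)/k = ln(21.4/6.4)/0.12 = 1.207/0.12 = 10.06 d.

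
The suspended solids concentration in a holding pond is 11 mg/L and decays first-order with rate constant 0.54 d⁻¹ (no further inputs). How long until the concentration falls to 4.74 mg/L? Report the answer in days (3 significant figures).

t = ln(C₀/C)/k = ln(11/4.74)/0.54 = 0.8419/0.54 = 1.559 d.

1.56 d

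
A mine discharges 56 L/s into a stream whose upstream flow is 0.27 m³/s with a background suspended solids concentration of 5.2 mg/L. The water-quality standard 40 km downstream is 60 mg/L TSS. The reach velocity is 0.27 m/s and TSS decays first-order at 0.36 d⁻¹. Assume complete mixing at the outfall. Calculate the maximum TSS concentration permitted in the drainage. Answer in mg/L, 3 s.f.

622 mg/L

56 L/s = 0.056 m³/s.
Travel time to the compliance point: t = 4e+04/0.27 = 1.481e+05 s = 1.715 d; decay factor exp(−0.36·1.715) = 0.5394.
So the concentration just after mixing may be at most 60/0.5394 = 111.2 mg/L.
Mass balance: 111.2·0.326 = 0.056·Cₑ + 0.27·5.2.
Cₑ = (36.26 − 1.404) / 0.056 = 622.5 mg/L.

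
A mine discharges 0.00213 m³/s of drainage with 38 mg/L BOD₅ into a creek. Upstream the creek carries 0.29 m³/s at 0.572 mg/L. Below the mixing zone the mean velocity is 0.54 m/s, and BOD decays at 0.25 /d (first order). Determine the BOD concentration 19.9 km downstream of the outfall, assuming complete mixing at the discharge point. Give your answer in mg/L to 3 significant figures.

After complete mixing, C₀ = (0.00213·38 + 0.29·0.572) / 0.2921 = 0.8449 mg/L.
Travel time t = 1.99e+04 m / 0.54 m/s = 3.685e+04 s = 0.4265 d.
C = 0.8449·exp(−0.25·0.4265) = 0.8449·0.8989 = 0.7594 mg/L.

0.759 mg/L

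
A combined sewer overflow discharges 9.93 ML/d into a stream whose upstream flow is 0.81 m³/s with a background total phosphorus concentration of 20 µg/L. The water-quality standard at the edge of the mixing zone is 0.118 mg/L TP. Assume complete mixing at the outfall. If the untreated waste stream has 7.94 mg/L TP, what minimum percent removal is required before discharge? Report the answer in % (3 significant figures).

89.8 %

9.93 ML/d = 0.1149 m³/s.
20 µg/L = 0.02 mg/L.
Mass balance: 0.118·0.9249 = 0.1149·Cₑ + 0.81·0.02.
Cₑ = (0.1091 − 0.0162) / 0.1149 = 0.8087 mg/L.
Required removal = 1 − 0.8087/7.94 = 89.82 %.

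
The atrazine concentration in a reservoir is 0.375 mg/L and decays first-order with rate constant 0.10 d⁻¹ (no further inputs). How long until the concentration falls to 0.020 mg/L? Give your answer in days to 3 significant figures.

t = ln(C₀/C)/k = ln(0.375/0.020)/0.10 = 2.931/0.10 = 29.31 d.

29.3 d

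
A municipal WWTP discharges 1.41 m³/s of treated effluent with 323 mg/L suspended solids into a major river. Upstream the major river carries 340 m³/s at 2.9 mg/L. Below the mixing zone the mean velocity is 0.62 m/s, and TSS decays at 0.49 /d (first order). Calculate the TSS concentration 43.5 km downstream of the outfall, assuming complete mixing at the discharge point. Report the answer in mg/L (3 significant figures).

After complete mixing, C₀ = (1.41·323 + 340·2.9) / 341.4 = 4.222 mg/L.
Travel time t = 4.35e+04 m / 0.62 m/s = 7.016e+04 s = 0.8121 d.
C = 4.222·exp(−0.49·0.8121) = 4.222·0.6717 = 2.836 mg/L.

2.84 mg/L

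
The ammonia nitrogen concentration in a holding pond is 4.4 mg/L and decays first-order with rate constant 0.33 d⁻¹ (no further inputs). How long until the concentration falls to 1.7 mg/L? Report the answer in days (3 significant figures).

2.88 d

t = ln(C₀/C)/k = ln(4.4/1.7)/0.33 = 0.951/0.33 = 2.882 d.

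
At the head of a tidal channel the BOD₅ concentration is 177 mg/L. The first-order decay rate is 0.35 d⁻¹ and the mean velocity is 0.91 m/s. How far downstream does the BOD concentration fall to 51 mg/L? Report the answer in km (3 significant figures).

280 km

From C = C₀·e^(−kt), t = ln(C₀/C)/k = ln(177/51)/0.35 = 1.244/0.35 = 3.555 d.
Distance = v·t = 0.91 m/s × 3.072e+05 s = 2.795e+05 m = 279.5 km.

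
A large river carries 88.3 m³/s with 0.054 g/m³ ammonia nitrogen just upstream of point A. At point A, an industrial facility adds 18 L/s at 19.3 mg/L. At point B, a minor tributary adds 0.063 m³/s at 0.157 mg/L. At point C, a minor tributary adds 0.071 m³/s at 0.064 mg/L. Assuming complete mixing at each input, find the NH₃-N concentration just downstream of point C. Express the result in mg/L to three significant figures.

18 L/s = 0.018 m³/s.
After input A: C = (88.3·0.054 + 0.018·19.3) / 88.32 = 0.05792 mg/L.
After input B: C = (88.32·0.05792 + 0.063·0.157) / 88.38 = 0.05799 mg/L.
After input C: C = (88.38·0.05799 + 0.071·0.064) / 88.45 = 0.058 mg/L.

0.0580 mg/L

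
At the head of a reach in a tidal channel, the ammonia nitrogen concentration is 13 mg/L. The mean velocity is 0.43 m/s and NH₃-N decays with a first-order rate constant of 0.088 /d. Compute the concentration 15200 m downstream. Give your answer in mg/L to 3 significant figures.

Travel time t = 15200 m / 0.43 m/s = 1.52e+04/0.43 = 3.535e+04 s = 0.4091 d.
First-order decay: C = 13·exp(−0.088·0.4091) = 13·0.9646 = 12.54 mg/L.

12.5 mg/L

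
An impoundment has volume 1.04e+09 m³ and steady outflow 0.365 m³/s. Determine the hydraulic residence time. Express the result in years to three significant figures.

90.3 yr

Q = 0.365 m³/s × 3.156e+07 s/yr = 1.152e+07 m³/yr.
Hydraulic residence time τ = V/Q = 1.04e+09/1.152e+07 = 90.29 yr.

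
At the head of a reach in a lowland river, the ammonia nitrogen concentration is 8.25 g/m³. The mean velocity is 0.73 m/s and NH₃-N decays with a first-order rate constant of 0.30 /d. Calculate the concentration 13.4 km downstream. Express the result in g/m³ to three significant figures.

7.74 g/m³

Travel time t = 13.4 km / 0.73 m/s = 1.34e+04/0.73 = 1.836e+04 s = 0.2125 d.
First-order decay: C = 8.25·exp(−0.30·0.2125) = 8.25·0.9383 = 7.741 g/m³.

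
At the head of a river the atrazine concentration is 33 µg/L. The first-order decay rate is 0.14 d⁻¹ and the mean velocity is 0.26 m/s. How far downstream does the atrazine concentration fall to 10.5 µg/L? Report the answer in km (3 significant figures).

From C = C₀·e^(−kt), t = ln(C₀/C)/k = ln(33/10.5)/0.14 = 1.145/0.14 = 8.18 d.
Distance = v·t = 0.26 m/s × 7.067e+05 s = 1.837e+05 m = 183.7 km.

184 km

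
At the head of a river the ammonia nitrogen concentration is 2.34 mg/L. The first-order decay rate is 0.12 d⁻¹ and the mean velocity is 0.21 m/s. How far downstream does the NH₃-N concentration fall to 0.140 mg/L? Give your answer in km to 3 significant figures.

From C = C₀·e^(−kt), t = ln(C₀/C)/k = ln(2.34/0.140)/0.12 = 2.816/0.12 = 23.47 d.
Distance = v·t = 0.21 m/s × 2.028e+06 s = 4.258e+05 m = 425.8 km.

426 km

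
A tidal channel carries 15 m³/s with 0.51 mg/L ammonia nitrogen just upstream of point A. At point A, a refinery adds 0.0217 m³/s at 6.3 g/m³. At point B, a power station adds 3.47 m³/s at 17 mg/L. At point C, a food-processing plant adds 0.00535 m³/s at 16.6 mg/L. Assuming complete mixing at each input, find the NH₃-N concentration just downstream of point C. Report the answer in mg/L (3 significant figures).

After input A: C = (15·0.51 + 0.0217·6.3) / 15.02 = 0.5184 mg/L.
After input B: C = (15.02·0.5184 + 3.47·17) / 18.49 = 3.611 mg/L.
After input C: C = (18.49·3.611 + 0.00535·16.6) / 18.5 = 3.615 mg/L.

3.61 mg/L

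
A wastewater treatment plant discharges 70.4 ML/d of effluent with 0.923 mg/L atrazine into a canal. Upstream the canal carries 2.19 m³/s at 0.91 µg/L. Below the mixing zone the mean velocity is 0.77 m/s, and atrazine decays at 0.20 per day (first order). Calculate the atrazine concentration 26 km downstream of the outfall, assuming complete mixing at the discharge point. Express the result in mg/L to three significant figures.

70.4 ML/d = 0.8148 m³/s.
0.91 µg/L = 0.00091 mg/L.
After complete mixing, C₀ = (0.8148·0.923 + 2.19·0.00091) / 3.005 = 0.251 mg/L.
Travel time t = 2.6e+04 m / 0.77 m/s = 3.377e+04 s = 0.3908 d.
C = 0.251·exp(−0.20·0.3908) = 0.251·0.9248 = 0.2321 mg/L.

0.232 mg/L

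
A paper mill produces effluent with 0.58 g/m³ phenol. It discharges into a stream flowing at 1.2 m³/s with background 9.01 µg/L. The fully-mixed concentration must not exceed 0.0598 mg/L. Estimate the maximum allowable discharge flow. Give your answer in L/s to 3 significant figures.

9.01 µg/L = 0.00901 mg/L.
Mass balance at complete mixing: C_std·(Q_w + Q_r) = Q_w·C_e + Q_r·C_b.
Rearranging, Q_w = Q_r·(C_std − C_b)/(C_e − C_std) = 1.2·(0.0598 − 0.00901) / (0.58 − 0.0598) = 0.1172 m³/s.
= 117.2 L/s.

117 L/s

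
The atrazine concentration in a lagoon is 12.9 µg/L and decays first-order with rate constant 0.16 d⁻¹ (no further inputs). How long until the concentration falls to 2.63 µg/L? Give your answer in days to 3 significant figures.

t = ln(C₀/C)/k = ln(12.9/2.63)/0.16 = 1.59/0.16 = 9.939 d.

9.94 d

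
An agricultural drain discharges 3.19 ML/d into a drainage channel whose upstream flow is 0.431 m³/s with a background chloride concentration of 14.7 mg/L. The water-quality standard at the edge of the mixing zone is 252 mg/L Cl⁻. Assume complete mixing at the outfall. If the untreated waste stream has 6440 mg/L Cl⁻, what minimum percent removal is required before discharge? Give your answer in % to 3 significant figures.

53.1 %

3.19 ML/d = 0.03692 m³/s.
Mass balance: 252·0.4679 = 0.03692·Cₑ + 0.431·14.7.
Cₑ = (117.9 − 6.336) / 0.03692 = 3022 mg/L.
Required removal = 1 − 3022/6440 = 53.07 %.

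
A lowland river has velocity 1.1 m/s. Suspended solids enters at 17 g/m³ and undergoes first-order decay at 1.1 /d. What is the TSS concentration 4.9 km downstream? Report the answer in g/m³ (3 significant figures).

16.1 g/m³

Travel time t = 4.9 km / 1.1 m/s = 4900/1.1 = 4455 s = 0.05156 d.
First-order decay: C = 17·exp(−1.1·0.05156) = 17·0.9449 = 16.06 g/m³.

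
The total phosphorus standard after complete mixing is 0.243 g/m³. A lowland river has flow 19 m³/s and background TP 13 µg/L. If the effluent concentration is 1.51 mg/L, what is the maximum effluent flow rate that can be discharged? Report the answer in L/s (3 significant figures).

13 µg/L = 0.013 mg/L.
Mass balance at complete mixing: C_std·(Q_w + Q_r) = Q_w·C_e + Q_r·C_b.
Rearranging, Q_w = Q_r·(C_std − C_b)/(C_e − C_std) = 19·(0.243 − 0.013) / (1.51 − 0.243) = 3.449 m³/s.
= 3449 L/s.

3450 L/s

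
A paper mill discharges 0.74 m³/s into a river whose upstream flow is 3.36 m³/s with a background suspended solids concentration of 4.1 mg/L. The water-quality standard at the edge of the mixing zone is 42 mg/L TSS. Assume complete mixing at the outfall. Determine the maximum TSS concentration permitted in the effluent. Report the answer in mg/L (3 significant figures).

Mass balance: 42·4.1 = 0.74·Cₑ + 3.36·4.1.
Cₑ = (172.2 − 13.78) / 0.74 = 214.1 mg/L.

214 mg/L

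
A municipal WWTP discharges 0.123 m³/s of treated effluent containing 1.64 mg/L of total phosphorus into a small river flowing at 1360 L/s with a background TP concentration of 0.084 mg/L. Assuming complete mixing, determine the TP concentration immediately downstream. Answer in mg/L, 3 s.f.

1360 L/s = 1.36 m³/s.
Conservation of mass across the mixing zone: C = (0.123·1.64 + 1.36·0.084) / (0.123 + 1.36) = 0.316/1.483 = 0.2131 mg/L.

0.213 mg/L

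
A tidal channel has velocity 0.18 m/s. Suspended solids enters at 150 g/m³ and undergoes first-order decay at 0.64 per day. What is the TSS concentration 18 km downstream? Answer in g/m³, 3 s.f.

71.5 g/m³

Travel time t = 18 km / 0.18 m/s = 1.8e+04/0.18 = 1e+05 s = 1.157 d.
First-order decay: C = 150·exp(−0.64·1.157) = 150·0.4768 = 71.51 g/m³.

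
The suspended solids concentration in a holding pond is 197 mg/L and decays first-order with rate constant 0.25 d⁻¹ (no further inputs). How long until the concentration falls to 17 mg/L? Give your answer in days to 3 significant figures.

9.80 d

t = ln(C₀/C)/k = ln(197/17)/0.25 = 2.45/0.25 = 9.8 d.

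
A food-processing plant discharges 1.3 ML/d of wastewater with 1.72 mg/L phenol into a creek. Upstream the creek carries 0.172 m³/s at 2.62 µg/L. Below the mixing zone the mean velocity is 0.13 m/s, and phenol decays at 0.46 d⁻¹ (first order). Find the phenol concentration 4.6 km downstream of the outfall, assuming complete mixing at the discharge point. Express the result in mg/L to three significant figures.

1.3 ML/d = 0.01505 m³/s.
2.62 µg/L = 0.00262 mg/L.
After complete mixing, C₀ = (0.01505·1.72 + 0.172·0.00262) / 0.187 = 0.1408 mg/L.
Travel time t = 4600 m / 0.13 m/s = 3.538e+04 s = 0.4095 d.
C = 0.1408·exp(−0.46·0.4095) = 0.1408·0.8283 = 0.1166 mg/L.

0.117 mg/L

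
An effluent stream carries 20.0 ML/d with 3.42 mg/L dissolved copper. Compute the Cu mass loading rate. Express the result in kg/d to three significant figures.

20.0 ML/d = 0.2315 m³/s.
Mass flux = Q·C = 0.2315 m³/s × 3.42 g/m³ = 0.7917 g/s.
= 0.7917 g/s × 86.4 = 68.4 kg/d.

68.4 kg/d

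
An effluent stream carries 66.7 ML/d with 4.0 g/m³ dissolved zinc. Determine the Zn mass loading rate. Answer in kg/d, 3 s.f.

267 kg/d

66.7 ML/d = 0.772 m³/s.
Mass flux = Q·C = 0.772 m³/s × 4 g/m³ = 3.088 g/s.
= 3.088 g/s × 86.4 = 266.8 kg/d.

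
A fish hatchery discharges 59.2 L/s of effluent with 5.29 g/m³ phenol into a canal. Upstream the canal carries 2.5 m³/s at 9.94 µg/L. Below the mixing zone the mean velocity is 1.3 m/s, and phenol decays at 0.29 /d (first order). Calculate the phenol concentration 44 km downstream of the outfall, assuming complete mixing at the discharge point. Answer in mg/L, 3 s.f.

59.2 L/s = 0.0592 m³/s.
9.94 µg/L = 0.00994 mg/L.
After complete mixing, C₀ = (0.0592·5.29 + 2.5·0.00994) / 2.559 = 0.1321 mg/L.
Travel time t = 4.4e+04 m / 1.3 m/s = 3.385e+04 s = 0.3917 d.
C = 0.1321·exp(−0.29·0.3917) = 0.1321·0.8926 = 0.1179 mg/L.

0.118 mg/L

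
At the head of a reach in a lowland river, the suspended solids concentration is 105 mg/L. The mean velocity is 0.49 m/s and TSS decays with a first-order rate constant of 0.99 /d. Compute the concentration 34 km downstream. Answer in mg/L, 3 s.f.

47.4 mg/L

Travel time t = 34 km / 0.49 m/s = 3.4e+04/0.49 = 6.939e+04 s = 0.8031 d.
First-order decay: C = 105·exp(−0.99·0.8031) = 105·0.4516 = 47.41 mg/L.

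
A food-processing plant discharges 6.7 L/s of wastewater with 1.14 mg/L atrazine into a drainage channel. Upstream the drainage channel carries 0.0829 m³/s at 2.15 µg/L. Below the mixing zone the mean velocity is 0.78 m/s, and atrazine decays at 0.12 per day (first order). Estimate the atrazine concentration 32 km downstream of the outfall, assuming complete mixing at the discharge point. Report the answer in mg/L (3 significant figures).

0.0824 mg/L

6.7 L/s = 0.0067 m³/s.
2.15 µg/L = 0.00215 mg/L.
After complete mixing, C₀ = (0.0067·1.14 + 0.0829·0.00215) / 0.0896 = 0.08723 mg/L.
Travel time t = 3.2e+04 m / 0.78 m/s = 4.103e+04 s = 0.4748 d.
C = 0.08723·exp(−0.12·0.4748) = 0.08723·0.9446 = 0.0824 mg/L.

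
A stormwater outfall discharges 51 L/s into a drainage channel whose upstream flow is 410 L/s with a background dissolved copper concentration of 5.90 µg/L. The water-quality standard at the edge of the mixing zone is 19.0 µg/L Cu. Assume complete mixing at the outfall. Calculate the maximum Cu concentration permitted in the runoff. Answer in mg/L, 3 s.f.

51 L/s = 0.051 m³/s.
410 L/s = 0.41 m³/s.
5.90 µg/L = 0.0059 mg/L.
19.0 µg/L = 0.019 mg/L.
Mass balance: 0.019·0.461 = 0.051·Cₑ + 0.41·0.0059.
Cₑ = (0.008759 − 0.002419) / 0.051 = 0.1243 mg/L.

0.124 mg/L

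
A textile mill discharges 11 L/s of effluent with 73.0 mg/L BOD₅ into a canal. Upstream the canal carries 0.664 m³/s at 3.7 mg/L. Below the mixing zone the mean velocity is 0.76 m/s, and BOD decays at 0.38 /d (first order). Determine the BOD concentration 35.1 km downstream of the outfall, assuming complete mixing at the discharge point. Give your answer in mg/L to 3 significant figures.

3.94 mg/L

11 L/s = 0.011 m³/s.
After complete mixing, C₀ = (0.011·73 + 0.664·3.7) / 0.675 = 4.829 mg/L.
Travel time t = 3.51e+04 m / 0.76 m/s = 4.618e+04 s = 0.5345 d.
C = 4.829·exp(−0.38·0.5345) = 4.829·0.8162 = 3.942 mg/L.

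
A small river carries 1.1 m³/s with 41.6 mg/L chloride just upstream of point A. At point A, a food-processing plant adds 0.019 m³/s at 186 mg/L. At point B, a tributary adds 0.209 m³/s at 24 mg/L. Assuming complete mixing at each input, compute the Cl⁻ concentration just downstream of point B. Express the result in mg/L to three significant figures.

40.9 mg/L

After input A: C = (1.1·41.6 + 0.019·186) / 1.119 = 44.05 mg/L.
After input B: C = (1.119·44.05 + 0.209·24) / 1.328 = 40.9 mg/L.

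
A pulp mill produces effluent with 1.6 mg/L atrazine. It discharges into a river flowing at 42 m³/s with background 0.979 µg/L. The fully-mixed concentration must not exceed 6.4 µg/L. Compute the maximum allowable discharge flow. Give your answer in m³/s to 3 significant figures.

0.979 µg/L = 0.000979 mg/L.
6.4 µg/L = 0.0064 mg/L.
Mass balance at complete mixing: C_std·(Q_w + Q_r) = Q_w·C_e + Q_r·C_b.
Rearranging, Q_w = Q_r·(C_std − C_b)/(C_e − C_std) = 42·(0.0064 − 0.000979) / (1.6 − 0.0064) = 0.1429 m³/s.

0.143 m³/s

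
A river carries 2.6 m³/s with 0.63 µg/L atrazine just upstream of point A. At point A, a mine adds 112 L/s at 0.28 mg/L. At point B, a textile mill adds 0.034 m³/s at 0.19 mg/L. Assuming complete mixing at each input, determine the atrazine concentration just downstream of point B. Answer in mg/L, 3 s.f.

0.0144 mg/L

0.63 µg/L = 0.00063 mg/L.
112 L/s = 0.112 m³/s.
After input A: C = (2.6·0.00063 + 0.112·0.28) / 2.712 = 0.01217 mg/L.
After input B: C = (2.712·0.01217 + 0.034·0.19) / 2.746 = 0.01437 mg/L.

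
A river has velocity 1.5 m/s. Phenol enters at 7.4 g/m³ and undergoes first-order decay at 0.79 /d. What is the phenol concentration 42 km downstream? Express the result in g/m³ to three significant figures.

5.73 g/m³

Travel time t = 42 km / 1.5 m/s = 4.2e+04/1.5 = 2.8e+04 s = 0.3241 d.
First-order decay: C = 7.4·exp(−0.79·0.3241) = 7.4·0.7741 = 5.729 g/m³.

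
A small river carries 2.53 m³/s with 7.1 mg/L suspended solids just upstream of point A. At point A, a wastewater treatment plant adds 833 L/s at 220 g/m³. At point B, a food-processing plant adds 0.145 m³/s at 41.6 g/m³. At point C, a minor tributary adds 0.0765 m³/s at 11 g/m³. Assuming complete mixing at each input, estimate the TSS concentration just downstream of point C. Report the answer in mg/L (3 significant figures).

58.1 mg/L

833 L/s = 0.833 m³/s.
After input A: C = (2.53·7.1 + 0.833·220) / 3.363 = 59.83 mg/L.
After input B: C = (3.363·59.83 + 0.145·41.6) / 3.508 = 59.08 mg/L.
After input C: C = (3.508·59.08 + 0.0765·11) / 3.584 = 58.05 mg/L.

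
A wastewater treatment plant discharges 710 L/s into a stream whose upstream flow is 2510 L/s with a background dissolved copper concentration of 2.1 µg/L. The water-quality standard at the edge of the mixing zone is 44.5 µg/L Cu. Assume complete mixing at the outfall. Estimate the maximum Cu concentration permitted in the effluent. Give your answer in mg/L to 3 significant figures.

710 L/s = 0.71 m³/s.
2510 L/s = 2.51 m³/s.
2.1 µg/L = 0.0021 mg/L.
44.5 µg/L = 0.0445 mg/L.
Mass balance: 0.0445·3.22 = 0.71·Cₑ + 2.51·0.0021.
Cₑ = (0.1433 − 0.005271) / 0.71 = 0.1944 mg/L.

0.194 mg/L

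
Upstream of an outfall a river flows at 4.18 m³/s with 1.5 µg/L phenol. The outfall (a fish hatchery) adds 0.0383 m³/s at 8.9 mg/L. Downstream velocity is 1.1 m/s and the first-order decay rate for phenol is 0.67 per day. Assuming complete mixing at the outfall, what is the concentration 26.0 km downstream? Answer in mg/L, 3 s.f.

0.0685 mg/L

1.5 µg/L = 0.0015 mg/L.
After complete mixing, C₀ = (0.0383·8.9 + 4.18·0.0015) / 4.218 = 0.08229 mg/L.
Travel time t = 2.6e+04 m / 1.1 m/s = 2.364e+04 s = 0.2736 d.
C = 0.08229·exp(−0.67·0.2736) = 0.08229·0.8325 = 0.06851 mg/L.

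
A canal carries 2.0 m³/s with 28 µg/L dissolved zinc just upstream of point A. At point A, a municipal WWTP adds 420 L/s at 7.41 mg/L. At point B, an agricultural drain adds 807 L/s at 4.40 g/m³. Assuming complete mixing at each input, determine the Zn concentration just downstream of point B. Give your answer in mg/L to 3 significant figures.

2.08 mg/L

28 µg/L = 0.028 mg/L.
420 L/s = 0.42 m³/s.
After input A: C = (2·0.028 + 0.42·7.41) / 2.42 = 1.309 mg/L.
807 L/s = 0.807 m³/s.
After input B: C = (2.42·1.309 + 0.807·4.4) / 3.227 = 2.082 mg/L.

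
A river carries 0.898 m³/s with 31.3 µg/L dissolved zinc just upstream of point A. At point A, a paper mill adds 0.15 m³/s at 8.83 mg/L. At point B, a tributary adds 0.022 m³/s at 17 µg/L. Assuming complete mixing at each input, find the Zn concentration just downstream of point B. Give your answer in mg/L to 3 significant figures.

31.3 µg/L = 0.0313 mg/L.
After input A: C = (0.898·0.0313 + 0.15·8.83) / 1.048 = 1.291 mg/L.
17 µg/L = 0.017 mg/L.
After input B: C = (1.048·1.291 + 0.022·0.017) / 1.07 = 1.264 mg/L.

1.26 mg/L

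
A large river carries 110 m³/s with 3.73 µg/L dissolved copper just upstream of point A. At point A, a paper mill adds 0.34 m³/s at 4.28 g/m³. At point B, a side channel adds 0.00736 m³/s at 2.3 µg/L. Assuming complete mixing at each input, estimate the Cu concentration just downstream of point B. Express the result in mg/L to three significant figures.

3.73 µg/L = 0.00373 mg/L.
After input A: C = (110·0.00373 + 0.34·4.28) / 110.3 = 0.01691 mg/L.
2.3 µg/L = 0.0023 mg/L.
After input B: C = (110.3·0.01691 + 0.00736·0.0023) / 110.3 = 0.01691 mg/L.

0.0169 mg/L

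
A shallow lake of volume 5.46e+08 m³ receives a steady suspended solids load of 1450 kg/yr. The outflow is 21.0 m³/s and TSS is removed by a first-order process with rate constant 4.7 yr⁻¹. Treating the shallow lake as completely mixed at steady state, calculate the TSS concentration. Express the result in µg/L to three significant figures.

Outflow Q = 21.0 m³/s × 3.156e+07 s/yr = 6.627e+08 m³/yr.
Steady-state CSTR mass balance: W = Q·C + k·V·C, so C = W/(Q + kV).
Q + kV = 6.627e+08 + 4.7·5.46e+08 = 3.229e+09 m³/yr.
C = 1450/3.229e+09 = 4.491e-07 kg/m³ = 0.0004491 mg/L = 0.4491 µg/L.

0.449 µg/L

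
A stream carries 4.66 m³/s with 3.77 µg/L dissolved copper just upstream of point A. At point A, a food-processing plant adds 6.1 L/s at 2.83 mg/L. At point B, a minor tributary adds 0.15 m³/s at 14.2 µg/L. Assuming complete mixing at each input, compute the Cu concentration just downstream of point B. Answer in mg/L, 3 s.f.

3.77 µg/L = 0.00377 mg/L.
6.1 L/s = 0.0061 m³/s.
After input A: C = (4.66·0.00377 + 0.0061·2.83) / 4.666 = 0.007465 mg/L.
14.2 µg/L = 0.0142 mg/L.
After input B: C = (4.666·0.007465 + 0.15·0.0142) / 4.816 = 0.007675 mg/L.

0.00767 mg/L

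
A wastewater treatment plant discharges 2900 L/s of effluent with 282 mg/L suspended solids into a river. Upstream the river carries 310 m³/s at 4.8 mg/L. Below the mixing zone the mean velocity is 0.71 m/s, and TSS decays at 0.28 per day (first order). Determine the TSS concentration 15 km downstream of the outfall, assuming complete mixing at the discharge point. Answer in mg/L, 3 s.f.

6.88 mg/L

2900 L/s = 2.9 m³/s.
After complete mixing, C₀ = (2.9·282 + 310·4.8) / 312.9 = 7.369 mg/L.
Travel time t = 1.5e+04 m / 0.71 m/s = 2.113e+04 s = 0.2445 d.
C = 7.369·exp(−0.28·0.2445) = 7.369·0.9338 = 6.881 mg/L.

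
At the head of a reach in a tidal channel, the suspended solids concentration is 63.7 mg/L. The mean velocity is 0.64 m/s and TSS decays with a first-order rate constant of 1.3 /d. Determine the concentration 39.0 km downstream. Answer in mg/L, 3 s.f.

25.5 mg/L

Travel time t = 39.0 km / 0.64 m/s = 3.9e+04/0.64 = 6.094e+04 s = 0.7053 d.
First-order decay: C = 63.7·exp(−1.3·0.7053) = 63.7·0.3998 = 25.46 mg/L.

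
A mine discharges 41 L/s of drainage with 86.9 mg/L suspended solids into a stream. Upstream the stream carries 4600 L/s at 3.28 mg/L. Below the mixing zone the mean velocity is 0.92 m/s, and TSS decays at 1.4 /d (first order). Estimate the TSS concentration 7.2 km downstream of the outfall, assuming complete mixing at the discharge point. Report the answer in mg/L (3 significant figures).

41 L/s = 0.041 m³/s.
4600 L/s = 4.6 m³/s.
After complete mixing, C₀ = (0.041·86.9 + 4.6·3.28) / 4.641 = 4.019 mg/L.
Travel time t = 7200 m / 0.92 m/s = 7826 s = 0.09058 d.
C = 4.019·exp(−1.4·0.09058) = 4.019·0.8809 = 3.54 mg/L.

3.54 mg/L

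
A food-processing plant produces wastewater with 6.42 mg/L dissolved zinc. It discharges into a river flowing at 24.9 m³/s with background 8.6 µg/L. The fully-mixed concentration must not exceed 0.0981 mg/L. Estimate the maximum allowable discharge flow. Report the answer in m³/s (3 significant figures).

8.6 µg/L = 0.0086 mg/L.
Mass balance at complete mixing: C_std·(Q_w + Q_r) = Q_w·C_e + Q_r·C_b.
Rearranging, Q_w = Q_r·(C_std − C_b)/(C_e − C_std) = 24.9·(0.0981 − 0.0086) / (6.42 − 0.0981) = 0.3525 m³/s.

0.353 m³/s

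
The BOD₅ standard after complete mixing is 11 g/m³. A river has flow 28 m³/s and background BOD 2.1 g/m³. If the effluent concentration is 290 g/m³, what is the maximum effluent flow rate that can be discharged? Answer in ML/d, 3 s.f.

Mass balance at complete mixing: C_std·(Q_w + Q_r) = Q_w·C_e + Q_r·C_b.
Rearranging, Q_w = Q_r·(C_std − C_b)/(C_e − C_std) = 28·(11 − 2.1) / (290 − 11) = 0.8932 m³/s.
= 77.17 ML/d.

77.2 ML/d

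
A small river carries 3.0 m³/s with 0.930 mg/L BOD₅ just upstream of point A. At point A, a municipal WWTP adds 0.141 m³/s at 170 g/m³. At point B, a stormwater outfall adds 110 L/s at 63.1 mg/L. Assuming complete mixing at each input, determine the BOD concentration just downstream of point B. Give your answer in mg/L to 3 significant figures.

After input A: C = (3·0.93 + 0.141·170) / 3.141 = 8.52 mg/L.
110 L/s = 0.11 m³/s.
After input B: C = (3.141·8.52 + 0.11·63.1) / 3.251 = 10.37 mg/L.

10.4 mg/L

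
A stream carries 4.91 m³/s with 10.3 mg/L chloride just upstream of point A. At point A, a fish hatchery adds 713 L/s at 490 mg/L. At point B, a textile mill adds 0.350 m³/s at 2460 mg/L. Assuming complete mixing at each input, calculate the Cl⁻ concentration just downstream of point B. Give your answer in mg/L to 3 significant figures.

713 L/s = 0.713 m³/s.
After input A: C = (4.91·10.3 + 0.713·490) / 5.623 = 71.13 mg/L.
After input B: C = (5.623·71.13 + 0.35·2460) / 5.973 = 211.1 mg/L.

211 mg/L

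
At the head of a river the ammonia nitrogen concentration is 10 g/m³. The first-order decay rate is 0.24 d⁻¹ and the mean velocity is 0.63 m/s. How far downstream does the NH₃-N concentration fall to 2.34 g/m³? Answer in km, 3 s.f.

329 km

From C = C₀·e^(−kt), t = ln(C₀/C)/k = ln(10/2.34)/0.24 = 1.452/0.24 = 6.052 d.
Distance = v·t = 0.63 m/s × 5.229e+05 s = 3.294e+05 m = 329.4 km.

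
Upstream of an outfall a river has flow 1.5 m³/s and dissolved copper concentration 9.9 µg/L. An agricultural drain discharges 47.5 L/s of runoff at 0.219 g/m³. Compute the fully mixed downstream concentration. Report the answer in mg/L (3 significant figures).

0.0163 mg/L

47.5 L/s = 0.0475 m³/s.
9.9 µg/L = 0.0099 mg/L.
Flow-weighted mixing gives C = (0.0475·0.219 + 1.5·0.0099) / (0.0475 + 1.5) = 0.02525/1.548 = 0.01632 mg/L.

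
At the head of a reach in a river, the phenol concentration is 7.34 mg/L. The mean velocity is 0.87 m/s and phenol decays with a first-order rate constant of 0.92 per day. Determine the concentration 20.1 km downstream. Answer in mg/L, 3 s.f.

Travel time t = 20.1 km / 0.87 m/s = 2.01e+04/0.87 = 2.31e+04 s = 0.2674 d.
First-order decay: C = 7.34·exp(−0.92·0.2674) = 7.34·0.7819 = 5.739 mg/L.

5.74 mg/L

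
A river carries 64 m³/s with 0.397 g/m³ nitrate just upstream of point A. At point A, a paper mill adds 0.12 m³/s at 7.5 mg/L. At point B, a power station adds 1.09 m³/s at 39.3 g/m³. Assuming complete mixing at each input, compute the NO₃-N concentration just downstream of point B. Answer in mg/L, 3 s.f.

1.06 mg/L

After input A: C = (64·0.397 + 0.12·7.5) / 64.12 = 0.4103 mg/L.
After input B: C = (64.12·0.4103 + 1.09·39.3) / 65.21 = 1.06 mg/L.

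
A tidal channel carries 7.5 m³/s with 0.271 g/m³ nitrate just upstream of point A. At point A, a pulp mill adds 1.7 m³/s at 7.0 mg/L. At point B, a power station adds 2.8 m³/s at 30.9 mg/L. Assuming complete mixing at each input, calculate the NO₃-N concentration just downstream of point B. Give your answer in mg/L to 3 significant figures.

8.37 mg/L

After input A: C = (7.5·0.271 + 1.7·7) / 9.2 = 1.514 mg/L.
After input B: C = (9.2·1.514 + 2.8·30.9) / 12 = 8.371 mg/L.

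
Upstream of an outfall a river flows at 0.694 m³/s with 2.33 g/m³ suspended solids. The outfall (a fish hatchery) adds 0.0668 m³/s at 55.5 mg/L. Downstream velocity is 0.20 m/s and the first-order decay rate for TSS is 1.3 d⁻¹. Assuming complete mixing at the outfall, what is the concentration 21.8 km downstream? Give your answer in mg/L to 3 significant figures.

1.36 mg/L

After complete mixing, C₀ = (0.0668·55.5 + 0.694·2.33) / 0.7608 = 6.998 mg/L.
Travel time t = 2.18e+04 m / 0.20 m/s = 1.09e+05 s = 1.262 d.
C = 6.998·exp(−1.3·1.262) = 6.998·0.194 = 1.357 mg/L.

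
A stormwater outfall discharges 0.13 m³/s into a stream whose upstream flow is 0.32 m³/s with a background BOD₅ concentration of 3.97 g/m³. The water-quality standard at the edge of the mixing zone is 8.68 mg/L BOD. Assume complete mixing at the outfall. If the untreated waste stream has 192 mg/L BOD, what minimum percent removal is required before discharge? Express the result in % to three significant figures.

89.4 %

Mass balance: 8.68·0.45 = 0.13·Cₑ + 0.32·3.97.
Cₑ = (3.906 − 1.27) / 0.13 = 20.27 mg/L.
Required removal = 1 − 20.27/192 = 89.44 %.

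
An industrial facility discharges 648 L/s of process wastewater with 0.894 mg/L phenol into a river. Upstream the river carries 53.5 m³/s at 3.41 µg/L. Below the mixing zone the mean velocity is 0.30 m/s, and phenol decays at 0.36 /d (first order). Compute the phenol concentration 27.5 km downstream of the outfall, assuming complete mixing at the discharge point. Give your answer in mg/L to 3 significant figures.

648 L/s = 0.648 m³/s.
3.41 µg/L = 0.00341 mg/L.
After complete mixing, C₀ = (0.648·0.894 + 53.5·0.00341) / 54.15 = 0.01407 mg/L.
Travel time t = 2.75e+04 m / 0.30 m/s = 9.167e+04 s = 1.061 d.
C = 0.01407·exp(−0.36·1.061) = 0.01407·0.6825 = 0.009602 mg/L.

0.00960 mg/L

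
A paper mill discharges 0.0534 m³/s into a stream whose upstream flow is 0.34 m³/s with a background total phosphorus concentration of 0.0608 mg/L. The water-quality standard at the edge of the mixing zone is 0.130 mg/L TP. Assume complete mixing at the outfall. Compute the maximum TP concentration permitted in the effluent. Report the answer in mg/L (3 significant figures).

Mass balance: 0.13·0.3934 = 0.0534·Cₑ + 0.34·0.0608.
Cₑ = (0.05114 − 0.02067) / 0.0534 = 0.5706 mg/L.

0.571 mg/L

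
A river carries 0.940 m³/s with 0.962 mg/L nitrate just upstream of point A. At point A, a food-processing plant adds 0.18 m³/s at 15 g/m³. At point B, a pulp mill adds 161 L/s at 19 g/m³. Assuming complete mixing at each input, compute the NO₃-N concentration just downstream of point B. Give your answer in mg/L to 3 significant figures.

5.20 mg/L

After input A: C = (0.94·0.962 + 0.18·15) / 1.12 = 3.218 mg/L.
161 L/s = 0.161 m³/s.
After input B: C = (1.12·3.218 + 0.161·19) / 1.281 = 5.202 mg/L.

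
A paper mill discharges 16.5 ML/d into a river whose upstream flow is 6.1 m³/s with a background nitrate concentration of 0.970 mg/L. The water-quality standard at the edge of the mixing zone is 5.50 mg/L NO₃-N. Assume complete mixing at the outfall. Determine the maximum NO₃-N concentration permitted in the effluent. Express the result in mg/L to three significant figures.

150 mg/L

16.5 ML/d = 0.191 m³/s.
Mass balance: 5.5·6.291 = 0.191·Cₑ + 6.1·0.97.
Cₑ = (34.6 − 5.917) / 0.191 = 150.2 mg/L.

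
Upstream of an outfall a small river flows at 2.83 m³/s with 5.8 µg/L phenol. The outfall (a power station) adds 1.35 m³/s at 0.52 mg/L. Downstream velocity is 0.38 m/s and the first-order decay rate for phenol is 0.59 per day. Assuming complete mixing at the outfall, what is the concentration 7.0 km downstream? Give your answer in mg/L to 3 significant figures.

5.8 µg/L = 0.0058 mg/L.
After complete mixing, C₀ = (1.35·0.52 + 2.83·0.0058) / 4.18 = 0.1719 mg/L.
Travel time t = 7000 m / 0.38 m/s = 1.842e+04 s = 0.2132 d.
C = 0.1719·exp(−0.59·0.2132) = 0.1719·0.8818 = 0.1516 mg/L.

0.152 mg/L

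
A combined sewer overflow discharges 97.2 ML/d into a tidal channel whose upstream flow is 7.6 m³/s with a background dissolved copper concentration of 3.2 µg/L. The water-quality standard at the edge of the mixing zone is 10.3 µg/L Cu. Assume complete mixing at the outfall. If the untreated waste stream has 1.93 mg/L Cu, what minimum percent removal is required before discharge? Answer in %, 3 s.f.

97.0 %

97.2 ML/d = 1.125 m³/s.
3.2 µg/L = 0.0032 mg/L.
10.3 µg/L = 0.0103 mg/L.
Mass balance: 0.0103·8.725 = 1.125·Cₑ + 7.6·0.0032.
Cₑ = (0.08987 − 0.02432) / 1.125 = 0.05826 mg/L.
Required removal = 1 − 0.05826/1.93 = 96.98 %.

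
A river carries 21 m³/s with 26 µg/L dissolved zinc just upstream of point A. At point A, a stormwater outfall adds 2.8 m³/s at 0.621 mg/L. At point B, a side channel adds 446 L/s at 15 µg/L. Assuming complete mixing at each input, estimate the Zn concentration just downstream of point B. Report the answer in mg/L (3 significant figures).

26 µg/L = 0.026 mg/L.
After input A: C = (21·0.026 + 2.8·0.621) / 23.8 = 0.096 mg/L.
446 L/s = 0.446 m³/s.
15 µg/L = 0.015 mg/L.
After input B: C = (23.8·0.096 + 0.446·0.015) / 24.25 = 0.09451 mg/L.

0.0945 mg/L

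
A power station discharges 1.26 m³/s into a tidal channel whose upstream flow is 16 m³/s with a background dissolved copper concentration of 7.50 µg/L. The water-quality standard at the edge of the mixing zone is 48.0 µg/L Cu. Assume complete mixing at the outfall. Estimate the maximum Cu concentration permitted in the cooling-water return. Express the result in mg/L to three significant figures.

7.50 µg/L = 0.0075 mg/L.
48.0 µg/L = 0.048 mg/L.
Mass balance: 0.048·17.26 = 1.26·Cₑ + 16·0.0075.
Cₑ = (0.8285 − 0.12) / 1.26 = 0.5623 mg/L.

0.562 mg/L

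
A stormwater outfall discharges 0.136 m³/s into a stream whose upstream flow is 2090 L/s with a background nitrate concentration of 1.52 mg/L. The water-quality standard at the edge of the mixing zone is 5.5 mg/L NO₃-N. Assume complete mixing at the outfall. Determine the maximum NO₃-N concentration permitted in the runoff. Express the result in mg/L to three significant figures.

2090 L/s = 2.09 m³/s.
Mass balance: 5.5·2.226 = 0.136·Cₑ + 2.09·1.52.
Cₑ = (12.24 − 3.177) / 0.136 = 66.66 mg/L.

66.7 mg/L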